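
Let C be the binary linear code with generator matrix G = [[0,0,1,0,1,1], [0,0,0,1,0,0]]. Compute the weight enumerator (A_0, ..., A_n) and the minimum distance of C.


Weight distribution: A_0 = 1, A_1 = 1, A_3 = 1, A_4 = 1. Minimum distance d = 1.

Enumerate all 2^2 = 4 messages m ∈ F_2^2.
For each, compute codeword c = mG in F_2^6, then tally its weight.
  m = 00 → c = 000000, weight = 0.
  m = 10 → c = 001011, weight = 3.
  m = 01 → c = 000100, weight = 1.
  m = 11 → c = 001111, weight = 4.
Tally weights:
  weight 0: 1 codewords.
  weight 1: 1 codewords.
  weight 3: 1 codewords.
  weight 4: 1 codewords.
Minimum distance d = smallest w > 0 with A_w > 0 = 1.
Sanity: Σ A_w = 4 = 2^2 = 4 ✓.


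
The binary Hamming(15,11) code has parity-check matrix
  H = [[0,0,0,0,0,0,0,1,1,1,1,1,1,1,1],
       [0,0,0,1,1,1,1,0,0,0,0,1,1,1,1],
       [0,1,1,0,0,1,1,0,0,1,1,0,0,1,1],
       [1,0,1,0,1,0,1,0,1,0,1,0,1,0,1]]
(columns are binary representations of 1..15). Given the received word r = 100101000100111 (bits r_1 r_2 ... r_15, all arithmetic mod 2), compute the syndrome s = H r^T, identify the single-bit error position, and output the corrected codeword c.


s = (0, 1, 0, 1)^T, error position = 5, corrected codeword c = 100111000100111

Compute s = H r^T mod 2 one row at a time:
  s_1 = 0 + 0 + 1 + 0 + 0 + 1 + 1 + 1 = 4 ≡ 0 (mod 2).
  s_2 = 1 + 0 + 1 + 0 + 0 + 1 + 1 + 1 = 5 ≡ 1 (mod 2).
  s_3 = 0 + 0 + 1 + 0 + 1 + 0 + 1 + 1 = 4 ≡ 0 (mod 2).
  s_4 = 1 + 0 + 0 + 0 + 0 + 0 + 1 + 1 = 3 ≡ 1 (mod 2).
s = (0, 1, 0, 1)^T — this equals column 5 of H (binary 0101), so error is at position 5.
Correct: flip bit 5 of r = 100101000100111 to get c = 100111000100111.


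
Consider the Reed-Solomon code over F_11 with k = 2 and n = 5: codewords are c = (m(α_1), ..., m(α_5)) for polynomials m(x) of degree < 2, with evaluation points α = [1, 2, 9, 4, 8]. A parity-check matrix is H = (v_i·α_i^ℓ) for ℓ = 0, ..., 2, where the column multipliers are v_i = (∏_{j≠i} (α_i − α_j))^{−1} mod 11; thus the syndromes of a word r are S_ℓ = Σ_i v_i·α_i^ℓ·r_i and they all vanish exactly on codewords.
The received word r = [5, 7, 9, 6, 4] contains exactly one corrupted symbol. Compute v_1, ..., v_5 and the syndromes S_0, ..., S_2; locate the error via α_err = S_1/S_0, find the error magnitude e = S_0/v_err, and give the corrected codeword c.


S = (1, 1, 1), error at position 1, error magnitude e = 3, c = [2, 7, 9, 6, 4].

Step 1: column multipliers v_i = (∏_{j≠i}(α_i − α_j))^{−1} mod 11.
  i = 1 (α = 1): (1−2)(1−9)(1−4)(1−8) = (−1)·(−8)·(−3)·(−7) = 168 ≡ 3, so v_1 = 3^{−1} = 4 (mod 11).
  i = 2 (α = 2): (2−1)(2−9)(2−4)(2−8) = 1·(−7)·(−2)·(−6) = −84 ≡ 4, so v_2 = 4^{−1} = 3 (mod 11).
  i = 3 (α = 9): (9−1)(9−2)(9−4)(9−8) = 8·7·5·1 = 280 ≡ 5, so v_3 = 5^{−1} = 9 (mod 11).
  i = 4 (α = 4): (4−1)(4−2)(4−9)(4−8) = 3·2·(−5)·(−4) = 120 ≡ 10, so v_4 = 10^{−1} = 10 (mod 11).
  i = 5 (α = 8): (8−1)(8−2)(8−9)(8−4) = 7·6·(−1)·4 = −168 ≡ 8, so v_5 = 8^{−1} = 7 (mod 11).
  v = [4, 3, 9, 10, 7].
Step 2: syndromes of r = [5, 7, 9, 6, 4] (all sums mod 11).
  S_0 = Σ v_i r_i = 4·5 + 3·7 + 9·9 + 10·6 + 7·4 = 210 ≡ 1.
  S_1 = Σ v_i α_i r_i = 4·1·5 + 3·2·7 + 9·9·9 + 10·4·6 + 7·8·4 = 1255 ≡ 1.
  α_i^2 mod 11 = [1, 4, 4, 5, 9].
  S_2 = Σ v_i α_i^2 r_i = 4·1·5 + 3·4·7 + 9·4·9 + 10·5·6 + 7·9·4 = 980 ≡ 1.
  S = (1, 1, 1) ≠ 0, so r is not a codeword (an error is present).
Step 3: locate the error. For a single error e at position i, S_ℓ = v_i·e·α_i^ℓ, so α_err = S_1/S_0.
  S_0^{−1} = 1^{−1} = 1 (mod 11), so α_err = 1·1 = 1 ≡ 1 = α_1. Error position i = 1.
  Consistency check: S_2/S_1 = 1·1 = 1 ≡ 1 = α_err ✓ (single-error assumption holds).
Step 4: error magnitude e = S_0/v_1 = S_0·∏_{j≠1}(α_1 − α_j) = 1·3 = 3 ≡ 3 (mod 11).
Step 5: correct position 1: c_1 = r_1 − e = 5 − 3 ≡ 2 (mod 11). Hence c = [2, 7, 9, 6, 4].
  Check: interpolating c through the α_i gives m(x) = 8 + 5·x (degree < 2) with m(α_i) = c_i for every i, so c is indeed a codeword.


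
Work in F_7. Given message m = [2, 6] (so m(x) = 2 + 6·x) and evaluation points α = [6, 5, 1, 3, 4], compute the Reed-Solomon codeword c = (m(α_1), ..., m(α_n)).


c = [3, 4, 1, 6, 5]

Message polynomial: m(x) = 2 + 6·x (mod 7).
For each evaluation point α_i, compute m(α_i) mod 7:
  α_1 = 6: Horner steps 6 → 3, so m(6) = 3.
  α_2 = 5: Horner steps 6 → 4, so m(5) = 4.
  α_3 = 1: Horner steps 6 → 1, so m(1) = 1.
  α_4 = 3: Horner steps 6 → 6, so m(3) = 6.
  α_5 = 4: Horner steps 6 → 5, so m(4) = 5.
Codeword c = [3, 4, 1, 6, 5] ∈ F_7^5.


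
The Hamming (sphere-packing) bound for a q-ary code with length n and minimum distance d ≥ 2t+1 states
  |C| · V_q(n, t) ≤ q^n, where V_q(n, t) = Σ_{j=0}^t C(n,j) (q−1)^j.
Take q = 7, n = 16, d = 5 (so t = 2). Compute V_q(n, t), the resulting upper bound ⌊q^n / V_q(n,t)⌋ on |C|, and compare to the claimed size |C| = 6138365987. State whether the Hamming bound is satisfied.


V_q(n, t) = 4417, q^n = 33232930569601, Hamming bound = 7523869270, |C| = 6138365987 ≤ bound (satisfied).

Step 1: Compute V_q(n, t) = Σ_{j=0}^2 C(n, j) (q−1)^j.
  j = 0: C(16,0)·(6)^0 = 1·1 = 1.
  j = 1: C(16,1)·(6)^1 = 16·6 = 96.
  j = 2: C(16,2)·(6)^2 = 120·36 = 4320.
  V_q(n, t) = 1 + 96 + 4320 = 4417.
Step 2: q^n = 7^16 = 33232930569601.
Step 3: Hamming bound ⌊q^n / V_q(n,t)⌋ = ⌊33232930569601/4417⌋ = 7523869270.
Step 4: Compare |C| = 6138365987 to 7523869270: satisfied.
The claimed |C| lies below the Hamming bound.


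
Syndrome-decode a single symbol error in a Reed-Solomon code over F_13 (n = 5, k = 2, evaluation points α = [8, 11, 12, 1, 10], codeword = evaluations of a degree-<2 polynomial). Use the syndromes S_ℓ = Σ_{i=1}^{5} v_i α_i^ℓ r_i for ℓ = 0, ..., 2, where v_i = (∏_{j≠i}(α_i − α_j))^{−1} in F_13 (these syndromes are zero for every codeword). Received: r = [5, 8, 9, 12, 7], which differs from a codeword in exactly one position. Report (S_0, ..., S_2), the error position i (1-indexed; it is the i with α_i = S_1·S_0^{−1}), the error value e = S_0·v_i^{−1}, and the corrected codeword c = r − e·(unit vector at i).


S = (1, 1, 1), error at position 4, error magnitude e = 1, c = [5, 8, 9, 11, 7].

Step 1: column multipliers v_i = (∏_{j≠i}(α_i − α_j))^{−1} mod 13.
  i = 1 (α = 8): (8−11)(8−12)(8−1)(8−10) = (−3)·(−4)·7·(−2) = −168 ≡ 1, so v_1 = 1^{−1} = 1 (mod 13).
  i = 2 (α = 11): (11−8)(11−12)(11−1)(11−10) = 3·(−1)·10·1 = −30 ≡ 9, so v_2 = 9^{−1} = 3 (mod 13).
  i = 3 (α = 12): (12−8)(12−11)(12−1)(12−10) = 4·1·11·2 = 88 ≡ 10, so v_3 = 10^{−1} = 4 (mod 13).
  i = 4 (α = 1): (1−8)(1−11)(1−12)(1−10) = (−7)·(−10)·(−11)·(−9) = 6930 ≡ 1, so v_4 = 1^{−1} = 1 (mod 13).
  i = 5 (α = 10): (10−8)(10−11)(10−12)(10−1) = 2·(−1)·(−2)·9 = 36 ≡ 10, so v_5 = 10^{−1} = 4 (mod 13).
  v = [1, 3, 4, 1, 4].
Step 2: syndromes of r = [5, 8, 9, 12, 7] (all sums mod 13).
  S_0 = Σ v_i r_i = 1·5 + 3·8 + 4·9 + 1·12 + 4·7 = 105 ≡ 1.
  S_1 = Σ v_i α_i r_i = 1·8·5 + 3·11·8 + 4·12·9 + 1·1·12 + 4·10·7 = 1028 ≡ 1.
  α_i^2 mod 13 = [12, 4, 1, 1, 9].
  S_2 = Σ v_i α_i^2 r_i = 1·12·5 + 3·4·8 + 4·1·9 + 1·1·12 + 4·9·7 = 456 ≡ 1.
  S = (1, 1, 1) ≠ 0, so r is not a codeword (an error is present).
Step 3: locate the error. For a single error e at position i, S_ℓ = v_i·e·α_i^ℓ, so α_err = S_1/S_0.
  S_0^{−1} = 1^{−1} = 1 (mod 13), so α_err = 1·1 = 1 ≡ 1 = α_4. Error position i = 4.
  Consistency check: S_2/S_1 = 1·1 = 1 ≡ 1 = α_err ✓ (single-error assumption holds).
Step 4: error magnitude e = S_0/v_4 = S_0·∏_{j≠4}(α_4 − α_j) = 1·1 = 1 ≡ 1 (mod 13).
Step 5: correct position 4: c_4 = r_4 − e = 12 − 1 ≡ 11 (mod 13). Hence c = [5, 8, 9, 11, 7].
  Check: interpolating c through the α_i gives m(x) = 10 + 1·x (degree < 2) with m(α_i) = c_i for every i, so c is indeed a codeword.


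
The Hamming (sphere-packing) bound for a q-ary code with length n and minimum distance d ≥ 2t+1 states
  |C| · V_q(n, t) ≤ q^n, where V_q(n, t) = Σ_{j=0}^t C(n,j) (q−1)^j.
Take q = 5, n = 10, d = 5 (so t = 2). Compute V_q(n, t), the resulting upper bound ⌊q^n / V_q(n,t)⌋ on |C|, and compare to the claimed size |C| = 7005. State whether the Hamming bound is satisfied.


V_q(n, t) = 761, q^n = 9765625, Hamming bound = 12832, |C| = 7005 ≤ bound (satisfied).

Step 1: Compute V_q(n, t) = Σ_{j=0}^2 C(n, j) (q−1)^j.
  j = 0: C(10,0)·(4)^0 = 1·1 = 1.
  j = 1: C(10,1)·(4)^1 = 10·4 = 40.
  j = 2: C(10,2)·(4)^2 = 45·16 = 720.
  V_q(n, t) = 1 + 40 + 720 = 761.
Step 2: q^n = 5^10 = 9765625.
Step 3: Hamming bound ⌊q^n / V_q(n,t)⌋ = ⌊9765625/761⌋ = 12832.
Step 4: Compare |C| = 7005 to 12832: satisfied.
The claimed |C| lies below the Hamming bound.


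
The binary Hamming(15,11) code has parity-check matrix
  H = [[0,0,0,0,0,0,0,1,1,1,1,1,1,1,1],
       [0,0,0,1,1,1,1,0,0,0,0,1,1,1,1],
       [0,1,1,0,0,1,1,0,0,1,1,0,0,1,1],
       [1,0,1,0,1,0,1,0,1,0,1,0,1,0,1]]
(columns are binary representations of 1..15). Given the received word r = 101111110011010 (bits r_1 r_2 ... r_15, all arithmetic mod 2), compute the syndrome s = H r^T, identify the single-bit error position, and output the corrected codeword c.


s = (0, 0, 1, 1)^T, error position = 3, corrected codeword c = 100111110011010

Compute s = H r^T mod 2 one row at a time:
  s_1 = 1 + 0 + 0 + 1 + 1 + 0 + 1 + 0 = 4 ≡ 0 (mod 2).
  s_2 = 1 + 1 + 1 + 1 + 1 + 0 + 1 + 0 = 6 ≡ 0 (mod 2).
  s_3 = 0 + 1 + 1 + 1 + 0 + 1 + 1 + 0 = 5 ≡ 1 (mod 2).
  s_4 = 1 + 1 + 1 + 1 + 0 + 1 + 0 + 0 = 5 ≡ 1 (mod 2).
s = (0, 0, 1, 1)^T — this equals column 3 of H (binary 0011), so error is at position 3.
Correct: flip bit 3 of r = 101111110011010 to get c = 100111110011010.


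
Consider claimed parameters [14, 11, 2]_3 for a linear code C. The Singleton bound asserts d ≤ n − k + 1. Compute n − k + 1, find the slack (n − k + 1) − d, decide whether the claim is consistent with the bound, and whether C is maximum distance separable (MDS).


Singleton RHS = n − k + 1 = 4, slack = 2, bound satisfied, not MDS.

Singleton bound: d ≤ n − k + 1.
Here n = 14, k = 11, so n − k + 1 = 4.
Given d = 2, check d ≤ 4: YES.
Slack = (n − k + 1) − d = 2.
The code is NOT MDS (slack = 2 > 0).
Description: the claimed parameters are [14, 11, 2]_3; such a code would be non-MDS.


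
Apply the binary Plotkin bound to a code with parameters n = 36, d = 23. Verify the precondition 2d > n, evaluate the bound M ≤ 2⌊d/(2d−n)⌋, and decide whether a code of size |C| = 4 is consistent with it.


Plotkin bound M ≤ 4; given |C| = 4 ≤ bound (satisfied).

Check applicability: 2d = 46, n = 36.
2d − n = 10 > 0, so Plotkin applies.
Compute d/(2d−n) = 23/10 ≈ 2.3000.
⌊d/(2d−n)⌋ = 2.
Plotkin bound: M ≤ 2·2 = 4.
Given |C| = 4, check: satisfied.
This |C| is at the Plotkin bound.


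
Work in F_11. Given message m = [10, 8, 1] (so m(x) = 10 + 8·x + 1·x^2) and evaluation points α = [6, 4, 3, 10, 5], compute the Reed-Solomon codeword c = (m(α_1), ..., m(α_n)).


c = [6, 3, 10, 3, 9]

Message polynomial: m(x) = 10 + 8·x + 1·x^2 (mod 11).
For each evaluation point α_i, compute m(α_i) mod 11:
  α_1 = 6: Horner steps 1 → 3 → 6, so m(6) = 6.
  α_2 = 4: Horner steps 1 → 1 → 3, so m(4) = 3.
  α_3 = 3: Horner steps 1 → 0 → 10, so m(3) = 10.
  α_4 = 10: Horner steps 1 → 7 → 3, so m(10) = 3.
  α_5 = 5: Horner steps 1 → 2 → 9, so m(5) = 9.
Codeword c = [6, 3, 10, 3, 9] ∈ F_11^5.


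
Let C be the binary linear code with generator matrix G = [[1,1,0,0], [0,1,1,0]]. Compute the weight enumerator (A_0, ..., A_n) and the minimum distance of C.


Weight distribution: A_0 = 1, A_2 = 3. Minimum distance d = 2.

Enumerate all 2^2 = 4 messages m ∈ F_2^2.
For each, compute codeword c = mG in F_2^4, then tally its weight.
  m = 00 → c = 0000, weight = 0.
  m = 10 → c = 1100, weight = 2.
  m = 01 → c = 0110, weight = 2.
  m = 11 → c = 1010, weight = 2.
Tally weights:
  weight 0: 1 codewords.
  weight 2: 3 codewords.
Minimum distance d = smallest w > 0 with A_w > 0 = 2.
Sanity: Σ A_w = 4 = 2^2 = 4 ✓.


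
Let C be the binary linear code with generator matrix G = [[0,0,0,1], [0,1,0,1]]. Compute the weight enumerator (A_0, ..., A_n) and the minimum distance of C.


Weight distribution: A_0 = 1, A_1 = 2, A_2 = 1. Minimum distance d = 1.

Enumerate all 2^2 = 4 messages m ∈ F_2^2.
For each, compute codeword c = mG in F_2^4, then tally its weight.
  m = 00 → c = 0000, weight = 0.
  m = 10 → c = 0001, weight = 1.
  m = 01 → c = 0101, weight = 2.
  m = 11 → c = 0100, weight = 1.
Tally weights:
  weight 0: 1 codewords.
  weight 1: 2 codewords.
  weight 2: 1 codewords.
Minimum distance d = smallest w > 0 with A_w > 0 = 1.
Sanity: Σ A_w = 4 = 2^2 = 4 ✓.


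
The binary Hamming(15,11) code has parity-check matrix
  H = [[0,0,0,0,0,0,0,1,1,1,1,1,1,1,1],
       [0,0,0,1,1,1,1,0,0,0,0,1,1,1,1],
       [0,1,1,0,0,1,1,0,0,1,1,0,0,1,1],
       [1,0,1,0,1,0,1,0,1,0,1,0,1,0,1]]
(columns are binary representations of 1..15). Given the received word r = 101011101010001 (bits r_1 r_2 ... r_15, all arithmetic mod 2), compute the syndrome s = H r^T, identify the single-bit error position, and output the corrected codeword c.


s = (1, 0, 1, 1)^T, error position = 11, corrected codeword c = 101011101000001

Compute s = H r^T mod 2 one row at a time:
  s_1 = 0 + 1 + 0 + 1 + 0 + 0 + 0 + 1 = 3 ≡ 1 (mod 2).
  s_2 = 0 + 1 + 1 + 1 + 0 + 0 + 0 + 1 = 4 ≡ 0 (mod 2).
  s_3 = 0 + 1 + 1 + 1 + 0 + 1 + 0 + 1 = 5 ≡ 1 (mod 2).
  s_4 = 1 + 1 + 1 + 1 + 1 + 1 + 0 + 1 = 7 ≡ 1 (mod 2).
s = (1, 0, 1, 1)^T — this equals column 11 of H (binary 1011), so error is at position 11.
Correct: flip bit 11 of r = 101011101010001 to get c = 101011101000001.


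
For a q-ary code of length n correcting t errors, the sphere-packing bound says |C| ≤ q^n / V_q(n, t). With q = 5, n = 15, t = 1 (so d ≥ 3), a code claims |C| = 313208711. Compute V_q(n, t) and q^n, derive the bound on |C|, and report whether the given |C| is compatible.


V_q(n, t) = 61, q^n = 30517578125, Hamming bound = 500288165, |C| = 313208711 ≤ bound (satisfied).

Step 1: Compute V_q(n, t) = Σ_{j=0}^1 C(n, j) (q−1)^j.
  j = 0: C(15,0)·(4)^0 = 1·1 = 1.
  j = 1: C(15,1)·(4)^1 = 15·4 = 60.
  V_q(n, t) = 1 + 60 = 61.
Step 2: q^n = 5^15 = 30517578125.
Step 3: Hamming bound ⌊q^n / V_q(n,t)⌋ = ⌊30517578125/61⌋ = 500288165.
Step 4: Compare |C| = 313208711 to 500288165: satisfied.
The claimed |C| lies below the Hamming bound.


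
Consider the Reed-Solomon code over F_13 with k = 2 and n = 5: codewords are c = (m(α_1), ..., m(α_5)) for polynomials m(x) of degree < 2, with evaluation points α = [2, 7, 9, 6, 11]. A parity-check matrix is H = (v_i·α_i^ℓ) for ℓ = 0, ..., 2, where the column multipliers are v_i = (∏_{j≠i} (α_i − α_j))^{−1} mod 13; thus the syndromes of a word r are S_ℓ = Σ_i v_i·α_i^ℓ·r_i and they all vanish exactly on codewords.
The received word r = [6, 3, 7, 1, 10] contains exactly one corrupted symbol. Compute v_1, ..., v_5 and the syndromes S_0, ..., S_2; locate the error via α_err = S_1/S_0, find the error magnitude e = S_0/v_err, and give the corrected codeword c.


S = (10, 6, 1), error at position 5, error magnitude e = 12, c = [6, 3, 7, 1, 11].

Step 1: column multipliers v_i = (∏_{j≠i}(α_i − α_j))^{−1} mod 13.
  i = 1 (α = 2): (2−7)(2−9)(2−6)(2−11) = (−5)·(−7)·(−4)·(−9) = 1260 ≡ 12, so v_1 = 12^{−1} = 12 (mod 13).
  i = 2 (α = 7): (7−2)(7−9)(7−6)(7−11) = 5·(−2)·1·(−4) = 40 ≡ 1, so v_2 = 1^{−1} = 1 (mod 13).
  i = 3 (α = 9): (9−2)(9−7)(9−6)(9−11) = 7·2·3·(−2) = −84 ≡ 7, so v_3 = 7^{−1} = 2 (mod 13).
  i = 4 (α = 6): (6−2)(6−7)(6−9)(6−11) = 4·(−1)·(−3)·(−5) = −60 ≡ 5, so v_4 = 5^{−1} = 8 (mod 13).
  i = 5 (α = 11): (11−2)(11−7)(11−9)(11−6) = 9·4·2·5 = 360 ≡ 9, so v_5 = 9^{−1} = 3 (mod 13).
  v = [12, 1, 2, 8, 3].
Step 2: syndromes of r = [6, 3, 7, 1, 10] (all sums mod 13).
  S_0 = Σ v_i r_i = 12·6 + 1·3 + 2·7 + 8·1 + 3·10 = 127 ≡ 10.
  S_1 = Σ v_i α_i r_i = 12·2·6 + 1·7·3 + 2·9·7 + 8·6·1 + 3·11·10 = 669 ≡ 6.
  α_i^2 mod 13 = [4, 10, 3, 10, 4].
  S_2 = Σ v_i α_i^2 r_i = 12·4·6 + 1·10·3 + 2·3·7 + 8·10·1 + 3·4·10 = 560 ≡ 1.
  S = (10, 6, 1) ≠ 0, so r is not a codeword (an error is present).
Step 3: locate the error. For a single error e at position i, S_ℓ = v_i·e·α_i^ℓ, so α_err = S_1/S_0.
  S_0^{−1} = 10^{−1} = 4 (mod 13), so α_err = 6·4 = 24 ≡ 11 = α_5. Error position i = 5.
  Consistency check: S_2/S_1 = 1·11 = 11 ≡ 11 = α_err ✓ (single-error assumption holds).
Step 4: error magnitude e = S_0/v_5 = S_0·∏_{j≠5}(α_5 − α_j) = 10·9 = 90 ≡ 12 (mod 13).
Step 5: correct position 5: c_5 = r_5 − e = 10 − 12 ≡ 11 (mod 13). Hence c = [6, 3, 7, 1, 11].
  Check: interpolating c through the α_i gives m(x) = 2 + 2·x (degree < 2) with m(α_i) = c_i for every i, so c is indeed a codeword.


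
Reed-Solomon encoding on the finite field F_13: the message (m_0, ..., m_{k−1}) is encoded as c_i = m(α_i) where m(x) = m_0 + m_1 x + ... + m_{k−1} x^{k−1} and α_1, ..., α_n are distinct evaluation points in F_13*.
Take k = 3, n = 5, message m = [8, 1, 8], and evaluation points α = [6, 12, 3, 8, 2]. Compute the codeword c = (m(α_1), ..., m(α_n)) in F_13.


c = [3, 2, 5, 8, 3]

Message polynomial: m(x) = 8 + 1·x + 8·x^2 (mod 13).
For each evaluation point α_i, compute m(α_i) mod 13:
  α_1 = 6: Horner steps 8 → 10 → 3, so m(6) = 3.
  α_2 = 12: Horner steps 8 → 6 → 2, so m(12) = 2.
  α_3 = 3: Horner steps 8 → 12 → 5, so m(3) = 5.
  α_4 = 8: Horner steps 8 → 0 → 8, so m(8) = 8.
  α_5 = 2: Horner steps 8 → 4 → 3, so m(2) = 3.
Codeword c = [3, 2, 5, 8, 3] ∈ F_13^5.


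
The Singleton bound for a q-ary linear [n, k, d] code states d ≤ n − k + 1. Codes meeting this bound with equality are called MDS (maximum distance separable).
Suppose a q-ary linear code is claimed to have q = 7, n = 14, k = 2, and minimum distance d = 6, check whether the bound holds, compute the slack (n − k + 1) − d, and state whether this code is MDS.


Singleton RHS = n − k + 1 = 13, slack = 7, bound satisfied, not MDS.

Singleton bound: d ≤ n − k + 1.
Here n = 14, k = 2, so n − k + 1 = 13.
Given d = 6, check d ≤ 13: YES.
Slack = (n − k + 1) − d = 7.
The code is NOT MDS (slack = 7 > 0).
Description: the claimed parameters are [14, 2, 6]_7; such a code would be non-MDS.


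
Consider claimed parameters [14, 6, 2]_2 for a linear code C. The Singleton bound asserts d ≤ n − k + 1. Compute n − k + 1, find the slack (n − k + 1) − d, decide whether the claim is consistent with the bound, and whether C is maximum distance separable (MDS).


Singleton RHS = n − k + 1 = 9, slack = 7, bound satisfied, not MDS.

Singleton bound: d ≤ n − k + 1.
Here n = 14, k = 6, so n − k + 1 = 9.
Given d = 2, check d ≤ 9: YES.
Slack = (n − k + 1) − d = 7.
The code is NOT MDS (slack = 7 > 0).
Description: the claimed parameters are [14, 6, 2]_2; such a code would be non-MDS.


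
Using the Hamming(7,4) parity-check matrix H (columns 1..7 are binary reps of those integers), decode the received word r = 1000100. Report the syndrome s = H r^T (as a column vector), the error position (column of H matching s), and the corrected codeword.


s = (1, 0, 0)^T, error position = 4, corrected codeword c = 1001100

Compute s = H r^T mod 2 one row at a time:
  s_1 = 0 + 1 + 0 + 0 = 1 ≡ 1 (mod 2).
  s_2 = 0 + 0 + 0 + 0 = 0 ≡ 0 (mod 2).
  s_3 = 1 + 0 + 1 + 0 = 2 ≡ 0 (mod 2).
s = (1, 0, 0)^T — this equals column 4 of H (binary 100), so error is at position 4.
Correct: flip bit 4 of r = 1000100 to get c = 1001100.


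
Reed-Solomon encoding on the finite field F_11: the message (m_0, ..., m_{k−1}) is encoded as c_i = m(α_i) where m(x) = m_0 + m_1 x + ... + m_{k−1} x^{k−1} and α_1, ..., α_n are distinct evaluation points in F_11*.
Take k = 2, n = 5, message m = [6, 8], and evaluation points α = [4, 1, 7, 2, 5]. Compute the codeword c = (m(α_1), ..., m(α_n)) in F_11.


c = [5, 3, 7, 0, 2]

Message polynomial: m(x) = 6 + 8·x (mod 11).
For each evaluation point α_i, compute m(α_i) mod 11:
  α_1 = 4: Horner steps 8 → 5, so m(4) = 5.
  α_2 = 1: Horner steps 8 → 3, so m(1) = 3.
  α_3 = 7: Horner steps 8 → 7, so m(7) = 7.
  α_4 = 2: Horner steps 8 → 0, so m(2) = 0.
  α_5 = 5: Horner steps 8 → 2, so m(5) = 2.
Codeword c = [5, 3, 7, 0, 2] ∈ F_11^5.


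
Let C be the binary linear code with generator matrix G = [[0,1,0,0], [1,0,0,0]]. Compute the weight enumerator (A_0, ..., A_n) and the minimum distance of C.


Weight distribution: A_0 = 1, A_1 = 2, A_2 = 1. Minimum distance d = 1.

Enumerate all 2^2 = 4 messages m ∈ F_2^2.
For each, compute codeword c = mG in F_2^4, then tally its weight.
  m = 00 → c = 0000, weight = 0.
  m = 10 → c = 0100, weight = 1.
  m = 01 → c = 1000, weight = 1.
  m = 11 → c = 1100, weight = 2.
Tally weights:
  weight 0: 1 codewords.
  weight 1: 2 codewords.
  weight 2: 1 codewords.
Minimum distance d = smallest w > 0 with A_w > 0 = 1.
Sanity: Σ A_w = 4 = 2^2 = 4 ✓.


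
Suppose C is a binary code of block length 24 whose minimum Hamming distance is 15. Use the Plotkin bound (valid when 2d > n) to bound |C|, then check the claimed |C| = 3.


Plotkin bound M ≤ 4; given |C| = 3 ≤ bound (satisfied).

Check applicability: 2d = 30, n = 24.
2d − n = 6 > 0, so Plotkin applies.
Compute d/(2d−n) = 15/6 ≈ 2.5000.
⌊d/(2d−n)⌋ = 2.
Plotkin bound: M ≤ 2·2 = 4.
Given |C| = 3, check: satisfied.
This |C| is below the Plotkin bound.


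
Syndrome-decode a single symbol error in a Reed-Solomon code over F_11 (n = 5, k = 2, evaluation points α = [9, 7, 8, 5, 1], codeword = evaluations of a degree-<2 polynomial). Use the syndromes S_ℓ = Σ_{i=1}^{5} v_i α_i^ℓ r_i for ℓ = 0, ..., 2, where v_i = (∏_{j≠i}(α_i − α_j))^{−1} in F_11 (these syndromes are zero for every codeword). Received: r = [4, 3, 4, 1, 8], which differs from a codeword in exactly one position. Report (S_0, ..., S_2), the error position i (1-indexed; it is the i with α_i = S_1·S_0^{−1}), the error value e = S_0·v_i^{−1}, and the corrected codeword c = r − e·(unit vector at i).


S = (6, 10, 2), error at position 1, error magnitude e = 10, c = [5, 3, 4, 1, 8].

Step 1: column multipliers v_i = (∏_{j≠i}(α_i − α_j))^{−1} mod 11.
  i = 1 (α = 9): (9−7)(9−8)(9−5)(9−1) = 2·1·4·8 = 64 ≡ 9, so v_1 = 9^{−1} = 5 (mod 11).
  i = 2 (α = 7): (7−9)(7−8)(7−5)(7−1) = (−2)·(−1)·2·6 = 24 ≡ 2, so v_2 = 2^{−1} = 6 (mod 11).
  i = 3 (α = 8): (8−9)(8−7)(8−5)(8−1) = (−1)·1·3·7 = −21 ≡ 1, so v_3 = 1^{−1} = 1 (mod 11).
  i = 4 (α = 5): (5−9)(5−7)(5−8)(5−1) = (−4)·(−2)·(−3)·4 = −96 ≡ 3, so v_4 = 3^{−1} = 4 (mod 11).
  i = 5 (α = 1): (1−9)(1−7)(1−8)(1−5) = (−8)·(−6)·(−7)·(−4) = 1344 ≡ 2, so v_5 = 2^{−1} = 6 (mod 11).
  v = [5, 6, 1, 4, 6].
Step 2: syndromes of r = [4, 3, 4, 1, 8] (all sums mod 11).
  S_0 = Σ v_i r_i = 5·4 + 6·3 + 1·4 + 4·1 + 6·8 = 94 ≡ 6.
  S_1 = Σ v_i α_i r_i = 5·9·4 + 6·7·3 + 1·8·4 + 4·5·1 + 6·1·8 = 406 ≡ 10.
  α_i^2 mod 11 = [4, 5, 9, 3, 1].
  S_2 = Σ v_i α_i^2 r_i = 5·4·4 + 6·5·3 + 1·9·4 + 4·3·1 + 6·1·8 = 266 ≡ 2.
  S = (6, 10, 2) ≠ 0, so r is not a codeword (an error is present).
Step 3: locate the error. For a single error e at position i, S_ℓ = v_i·e·α_i^ℓ, so α_err = S_1/S_0.
  S_0^{−1} = 6^{−1} = 2 (mod 11), so α_err = 10·2 = 20 ≡ 9 = α_1. Error position i = 1.
  Consistency check: S_2/S_1 = 2·10 = 20 ≡ 9 = α_err ✓ (single-error assumption holds).
Step 4: error magnitude e = S_0/v_1 = S_0·∏_{j≠1}(α_1 − α_j) = 6·9 = 54 ≡ 10 (mod 11).
Step 5: correct position 1: c_1 = r_1 − e = 4 − 10 ≡ 5 (mod 11). Hence c = [5, 3, 4, 1, 8].
  Check: interpolating c through the α_i gives m(x) = 7 + 1·x (degree < 2) with m(α_i) = c_i for every i, so c is indeed a codeword.


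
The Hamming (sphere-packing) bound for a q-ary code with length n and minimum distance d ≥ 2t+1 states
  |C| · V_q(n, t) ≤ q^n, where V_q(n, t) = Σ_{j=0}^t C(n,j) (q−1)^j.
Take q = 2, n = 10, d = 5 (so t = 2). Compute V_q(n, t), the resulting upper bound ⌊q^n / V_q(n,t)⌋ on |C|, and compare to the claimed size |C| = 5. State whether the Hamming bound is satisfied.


V_q(n, t) = 56, q^n = 1024, Hamming bound = 18, |C| = 5 ≤ bound (satisfied).

Step 1: Compute V_q(n, t) = Σ_{j=0}^2 C(n, j) (q−1)^j.
  j = 0: C(10,0)·(1)^0 = 1·1 = 1.
  j = 1: C(10,1)·(1)^1 = 10·1 = 10.
  j = 2: C(10,2)·(1)^2 = 45·1 = 45.
  V_q(n, t) = 1 + 10 + 45 = 56.
Step 2: q^n = 2^10 = 1024.
Step 3: Hamming bound ⌊q^n / V_q(n,t)⌋ = ⌊1024/56⌋ = 18.
Step 4: Compare |C| = 5 to 18: satisfied.
The claimed |C| lies below the Hamming bound.


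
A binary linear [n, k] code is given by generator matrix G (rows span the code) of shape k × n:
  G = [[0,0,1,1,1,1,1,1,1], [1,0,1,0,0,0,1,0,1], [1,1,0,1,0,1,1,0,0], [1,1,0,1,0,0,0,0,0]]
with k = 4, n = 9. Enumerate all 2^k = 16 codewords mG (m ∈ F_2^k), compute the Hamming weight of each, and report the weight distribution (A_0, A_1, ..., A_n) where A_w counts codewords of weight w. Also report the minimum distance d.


Weight distribution: A_0 = 1, A_2 = 1, A_3 = 1, A_4 = 4, A_5 = 6, A_6 = 1, A_7 = 1, A_8 = 1. Minimum distance d = 2.

Enumerate all 2^4 = 16 messages m ∈ F_2^4.
For each, compute codeword c = mG in F_2^9, then tally its weight.
  m = 0000 → c = 000000000, weight = 0.
  m = 1000 → c = 001111111, weight = 7.
  m = 0100 → c = 101000101, weight = 4.
  m = 1100 → c = 100111010, weight = 5.
  m = 0010 → c = 110101100, weight = 5.
  m = 1010 → c = 111010011, weight = 6.
  m = 0110 → c = 011101001, weight = 5.
  m = 1110 → c = 010010110, weight = 4.
  m = 0001 → c = 110100000, weight = 3.
  m = 1001 → c = 111011111, weight = 8.
  m = 0101 → c = 011100101, weight = 5.
  m = 1101 → c = 010011010, weight = 4.
  m = 0011 → c = 000001100, weight = 2.
  m = 1011 → c = 001110011, weight = 5.
  m = 0111 → c = 101001001, weight = 4.
  m = 1111 → c = 100110110, weight = 5.
Tally weights:
  weight 0: 1 codewords.
  weight 2: 1 codewords.
  weight 3: 1 codewords.
  weight 4: 4 codewords.
  weight 5: 6 codewords.
  weight 6: 1 codewords.
  weight 7: 1 codewords.
  weight 8: 1 codewords.
Minimum distance d = smallest w > 0 with A_w > 0 = 2.
Sanity: Σ A_w = 16 = 2^4 = 16 ✓.


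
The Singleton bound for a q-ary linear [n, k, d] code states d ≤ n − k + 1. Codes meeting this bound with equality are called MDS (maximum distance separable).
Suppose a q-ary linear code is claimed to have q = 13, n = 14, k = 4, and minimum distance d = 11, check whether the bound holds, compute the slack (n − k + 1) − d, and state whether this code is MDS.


Singleton RHS = n − k + 1 = 11, slack = 0, bound satisfied, MDS.

Singleton bound: d ≤ n − k + 1.
Here n = 14, k = 4, so n − k + 1 = 11.
Given d = 11, check d ≤ 11: YES.
Slack = (n − k + 1) − d = 0.
The code is MDS (slack = 0).
Description: the claimed parameters are [14, 4, 11]_13; such a code would be MDS (meets Singleton bound).


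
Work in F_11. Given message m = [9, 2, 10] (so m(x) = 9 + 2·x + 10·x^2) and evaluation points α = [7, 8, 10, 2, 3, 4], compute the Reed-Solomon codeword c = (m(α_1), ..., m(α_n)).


c = [7, 5, 6, 9, 6, 1]

Message polynomial: m(x) = 9 + 2·x + 10·x^2 (mod 11).
For each evaluation point α_i, compute m(α_i) mod 11:
  α_1 = 7: Horner steps 10 → 6 → 7, so m(7) = 7.
  α_2 = 8: Horner steps 10 → 5 → 5, so m(8) = 5.
  α_3 = 10: Horner steps 10 → 3 → 6, so m(10) = 6.
  α_4 = 2: Horner steps 10 → 0 → 9, so m(2) = 9.
  α_5 = 3: Horner steps 10 → 10 → 6, so m(3) = 6.
  α_6 = 4: Horner steps 10 → 9 → 1, so m(4) = 1.
Codeword c = [7, 5, 6, 9, 6, 1] ∈ F_11^6.


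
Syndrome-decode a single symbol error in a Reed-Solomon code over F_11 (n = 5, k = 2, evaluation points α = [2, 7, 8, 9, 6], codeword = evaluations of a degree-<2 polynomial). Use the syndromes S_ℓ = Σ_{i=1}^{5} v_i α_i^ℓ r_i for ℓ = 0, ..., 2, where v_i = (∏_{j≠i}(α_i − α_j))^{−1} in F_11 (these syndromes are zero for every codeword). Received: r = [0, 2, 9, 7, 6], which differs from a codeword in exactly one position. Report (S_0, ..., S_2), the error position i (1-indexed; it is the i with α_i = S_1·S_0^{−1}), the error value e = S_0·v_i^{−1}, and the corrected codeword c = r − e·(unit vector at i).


S = (10, 2, 7), error at position 4, error magnitude e = 2, c = [0, 2, 9, 5, 6].

Step 1: column multipliers v_i = (∏_{j≠i}(α_i − α_j))^{−1} mod 11.
  i = 1 (α = 2): (2−7)(2−8)(2−9)(2−6) = (−5)·(−6)·(−7)·(−4) = 840 ≡ 4, so v_1 = 4^{−1} = 3 (mod 11).
  i = 2 (α = 7): (7−2)(7−8)(7−9)(7−6) = 5·(−1)·(−2)·1 = 10 ≡ 10, so v_2 = 10^{−1} = 10 (mod 11).
  i = 3 (α = 8): (8−2)(8−7)(8−9)(8−6) = 6·1·(−1)·2 = −12 ≡ 10, so v_3 = 10^{−1} = 10 (mod 11).
  i = 4 (α = 9): (9−2)(9−7)(9−8)(9−6) = 7·2·1·3 = 42 ≡ 9, so v_4 = 9^{−1} = 5 (mod 11).
  i = 5 (α = 6): (6−2)(6−7)(6−8)(6−9) = 4·(−1)·(−2)·(−3) = −24 ≡ 9, so v_5 = 9^{−1} = 5 (mod 11).
  v = [3, 10, 10, 5, 5].
Step 2: syndromes of r = [0, 2, 9, 7, 6] (all sums mod 11).
  S_0 = Σ v_i r_i = 3·0 + 10·2 + 10·9 + 5·7 + 5·6 = 175 ≡ 10.
  S_1 = Σ v_i α_i r_i = 3·2·0 + 10·7·2 + 10·8·9 + 5·9·7 + 5·6·6 = 1355 ≡ 2.
  α_i^2 mod 11 = [4, 5, 9, 4, 3].
  S_2 = Σ v_i α_i^2 r_i = 3·4·0 + 10·5·2 + 10·9·9 + 5·4·7 + 5·3·6 = 1140 ≡ 7.
  S = (10, 2, 7) ≠ 0, so r is not a codeword (an error is present).
Step 3: locate the error. For a single error e at position i, S_ℓ = v_i·e·α_i^ℓ, so α_err = S_1/S_0.
  S_0^{−1} = 10^{−1} = 10 (mod 11), so α_err = 2·10 = 20 ≡ 9 = α_4. Error position i = 4.
  Consistency check: S_2/S_1 = 7·6 = 42 ≡ 9 = α_err ✓ (single-error assumption holds).
Step 4: error magnitude e = S_0/v_4 = S_0·∏_{j≠4}(α_4 − α_j) = 10·9 = 90 ≡ 2 (mod 11).
Step 5: correct position 4: c_4 = r_4 − e = 7 − 2 ≡ 5 (mod 11). Hence c = [0, 2, 9, 5, 6].
  Check: interpolating c through the α_i gives m(x) = 8 + 7·x (degree < 2) with m(α_i) = c_i for every i, so c is indeed a codeword.


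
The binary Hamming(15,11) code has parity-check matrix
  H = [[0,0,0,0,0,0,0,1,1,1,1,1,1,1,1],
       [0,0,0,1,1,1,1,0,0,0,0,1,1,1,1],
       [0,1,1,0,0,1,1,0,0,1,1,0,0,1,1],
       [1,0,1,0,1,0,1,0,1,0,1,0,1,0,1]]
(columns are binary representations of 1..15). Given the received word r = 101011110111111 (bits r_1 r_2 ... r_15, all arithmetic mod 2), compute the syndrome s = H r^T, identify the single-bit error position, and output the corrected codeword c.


s = (1, 1, 1, 1)^T, error position = 15, corrected codeword c = 101011110111110

Compute s = H r^T mod 2 one row at a time:
  s_1 = 1 + 0 + 1 + 1 + 1 + 1 + 1 + 1 = 7 ≡ 1 (mod 2).
  s_2 = 0 + 1 + 1 + 1 + 1 + 1 + 1 + 1 = 7 ≡ 1 (mod 2).
  s_3 = 0 + 1 + 1 + 1 + 1 + 1 + 1 + 1 = 7 ≡ 1 (mod 2).
  s_4 = 1 + 1 + 1 + 1 + 0 + 1 + 1 + 1 = 7 ≡ 1 (mod 2).
s = (1, 1, 1, 1)^T — this equals column 15 of H (binary 1111), so error is at position 15.
Correct: flip bit 15 of r = 101011110111111 to get c = 101011110111110.


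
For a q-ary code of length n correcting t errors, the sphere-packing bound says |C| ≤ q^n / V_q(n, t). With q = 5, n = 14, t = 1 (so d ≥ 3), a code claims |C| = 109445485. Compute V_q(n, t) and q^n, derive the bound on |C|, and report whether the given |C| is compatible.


V_q(n, t) = 57, q^n = 6103515625, Hamming bound = 107079221, |C| = 109445485 > bound (violated).

Step 1: Compute V_q(n, t) = Σ_{j=0}^1 C(n, j) (q−1)^j.
  j = 0: C(14,0)·(4)^0 = 1·1 = 1.
  j = 1: C(14,1)·(4)^1 = 14·4 = 56.
  V_q(n, t) = 1 + 56 = 57.
Step 2: q^n = 5^14 = 6103515625.
Step 3: Hamming bound ⌊q^n / V_q(n,t)⌋ = ⌊6103515625/57⌋ = 107079221.
Step 4: Compare |C| = 109445485 to 107079221: violated.
The claimed |C| lies above the Hamming bound, so no 5-ary code of length 14 with d ≥ 3 can have 109445485 codewords.


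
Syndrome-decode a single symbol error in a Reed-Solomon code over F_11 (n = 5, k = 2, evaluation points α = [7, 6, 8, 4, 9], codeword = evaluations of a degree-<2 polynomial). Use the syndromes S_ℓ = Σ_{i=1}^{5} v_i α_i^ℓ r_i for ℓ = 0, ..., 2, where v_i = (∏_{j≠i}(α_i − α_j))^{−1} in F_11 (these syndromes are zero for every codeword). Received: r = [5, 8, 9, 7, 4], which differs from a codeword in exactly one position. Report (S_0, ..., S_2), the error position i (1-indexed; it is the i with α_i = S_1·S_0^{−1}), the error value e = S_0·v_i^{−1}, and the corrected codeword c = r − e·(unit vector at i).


S = (4, 6, 9), error at position 1, error magnitude e = 2, c = [3, 8, 9, 7, 4].

Step 1: column multipliers v_i = (∏_{j≠i}(α_i − α_j))^{−1} mod 11.
  i = 1 (α = 7): (7−6)(7−8)(7−4)(7−9) = 1·(−1)·3·(−2) = 6 ≡ 6, so v_1 = 6^{−1} = 2 (mod 11).
  i = 2 (α = 6): (6−7)(6−8)(6−4)(6−9) = (−1)·(−2)·2·(−3) = −12 ≡ 10, so v_2 = 10^{−1} = 10 (mod 11).
  i = 3 (α = 8): (8−7)(8−6)(8−4)(8−9) = 1·2·4·(−1) = −8 ≡ 3, so v_3 = 3^{−1} = 4 (mod 11).
  i = 4 (α = 4): (4−7)(4−6)(4−8)(4−9) = (−3)·(−2)·(−4)·(−5) = 120 ≡ 10, so v_4 = 10^{−1} = 10 (mod 11).
  i = 5 (α = 9): (9−7)(9−6)(9−8)(9−4) = 2·3·1·5 = 30 ≡ 8, so v_5 = 8^{−1} = 7 (mod 11).
  v = [2, 10, 4, 10, 7].
Step 2: syndromes of r = [5, 8, 9, 7, 4] (all sums mod 11).
  S_0 = Σ v_i r_i = 2·5 + 10·8 + 4·9 + 10·7 + 7·4 = 224 ≡ 4.
  S_1 = Σ v_i α_i r_i = 2·7·5 + 10·6·8 + 4·8·9 + 10·4·7 + 7·9·4 = 1370 ≡ 6.
  α_i^2 mod 11 = [5, 3, 9, 5, 4].
  S_2 = Σ v_i α_i^2 r_i = 2·5·5 + 10·3·8 + 4·9·9 + 10·5·7 + 7·4·4 = 1076 ≡ 9.
  S = (4, 6, 9) ≠ 0, so r is not a codeword (an error is present).
Step 3: locate the error. For a single error e at position i, S_ℓ = v_i·e·α_i^ℓ, so α_err = S_1/S_0.
  S_0^{−1} = 4^{−1} = 3 (mod 11), so α_err = 6·3 = 18 ≡ 7 = α_1. Error position i = 1.
  Consistency check: S_2/S_1 = 9·2 = 18 ≡ 7 = α_err ✓ (single-error assumption holds).
Step 4: error magnitude e = S_0/v_1 = S_0·∏_{j≠1}(α_1 − α_j) = 4·6 = 24 ≡ 2 (mod 11).
Step 5: correct position 1: c_1 = r_1 − e = 5 − 2 ≡ 3 (mod 11). Hence c = [3, 8, 9, 7, 4].
  Check: interpolating c through the α_i gives m(x) = 5 + 6·x (degree < 2) with m(α_i) = c_i for every i, so c is indeed a codeword.


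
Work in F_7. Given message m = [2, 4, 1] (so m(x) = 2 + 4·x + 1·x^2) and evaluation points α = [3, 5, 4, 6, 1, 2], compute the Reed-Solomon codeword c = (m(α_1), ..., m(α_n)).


c = [2, 5, 6, 6, 0, 0]

Message polynomial: m(x) = 2 + 4·x + 1·x^2 (mod 7).
For each evaluation point α_i, compute m(α_i) mod 7:
  α_1 = 3: Horner steps 1 → 0 → 2, so m(3) = 2.
  α_2 = 5: Horner steps 1 → 2 → 5, so m(5) = 5.
  α_3 = 4: Horner steps 1 → 1 → 6, so m(4) = 6.
  α_4 = 6: Horner steps 1 → 3 → 6, so m(6) = 6.
  α_5 = 1: Horner steps 1 → 5 → 0, so m(1) = 0.
  α_6 = 2: Horner steps 1 → 6 → 0, so m(2) = 0.
Codeword c = [2, 5, 6, 6, 0, 0] ∈ F_7^6.


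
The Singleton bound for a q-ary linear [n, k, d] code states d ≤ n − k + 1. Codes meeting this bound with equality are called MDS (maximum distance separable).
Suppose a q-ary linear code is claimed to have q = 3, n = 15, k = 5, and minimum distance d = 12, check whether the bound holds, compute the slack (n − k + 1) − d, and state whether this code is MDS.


Singleton RHS = n − k + 1 = 11, slack = -1, bound violated (no such code; not MDS).

Singleton bound: d ≤ n − k + 1.
Here n = 15, k = 5, so n − k + 1 = 11.
Given d = 12, check d ≤ 11: NO.
Slack = (n − k + 1) − d = -1.
The slack is negative: d = 12 exceeds n − k + 1 = 11 by 1, so the Singleton bound is violated and no linear [15, 5, 12]_3 code can exist. In particular it is not MDS (MDS requires d = n − k + 1 exactly).
Description: the claimed parameters are [15, 5, 12]_3; such a code would be impossible (violates the Singleton bound).


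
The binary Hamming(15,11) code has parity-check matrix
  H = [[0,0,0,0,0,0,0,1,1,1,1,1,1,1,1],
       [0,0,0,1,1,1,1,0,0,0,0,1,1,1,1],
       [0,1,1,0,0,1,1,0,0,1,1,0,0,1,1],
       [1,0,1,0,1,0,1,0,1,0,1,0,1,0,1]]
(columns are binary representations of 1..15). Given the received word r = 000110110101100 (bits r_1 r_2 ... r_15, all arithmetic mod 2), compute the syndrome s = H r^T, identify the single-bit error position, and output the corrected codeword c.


s = (0, 1, 0, 1)^T, error position = 5, corrected codeword c = 000100110101100

Compute s = H r^T mod 2 one row at a time:
  s_1 = 1 + 0 + 1 + 0 + 1 + 1 + 0 + 0 = 4 ≡ 0 (mod 2).
  s_2 = 1 + 1 + 0 + 1 + 1 + 1 + 0 + 0 = 5 ≡ 1 (mod 2).
  s_3 = 0 + 0 + 0 + 1 + 1 + 0 + 0 + 0 = 2 ≡ 0 (mod 2).
  s_4 = 0 + 0 + 1 + 1 + 0 + 0 + 1 + 0 = 3 ≡ 1 (mod 2).
s = (0, 1, 0, 1)^T — this equals column 5 of H (binary 0101), so error is at position 5.
Correct: flip bit 5 of r = 000110110101100 to get c = 000100110101100.


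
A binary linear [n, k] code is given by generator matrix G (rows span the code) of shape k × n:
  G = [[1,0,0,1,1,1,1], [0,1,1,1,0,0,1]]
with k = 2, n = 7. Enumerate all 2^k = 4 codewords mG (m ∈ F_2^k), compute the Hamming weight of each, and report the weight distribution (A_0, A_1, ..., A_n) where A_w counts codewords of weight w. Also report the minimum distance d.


Weight distribution: A_0 = 1, A_4 = 1, A_5 = 2. Minimum distance d = 4.

Enumerate all 2^2 = 4 messages m ∈ F_2^2.
For each, compute codeword c = mG in F_2^7, then tally its weight.
  m = 00 → c = 0000000, weight = 0.
  m = 10 → c = 1001111, weight = 5.
  m = 01 → c = 0111001, weight = 4.
  m = 11 → c = 1110110, weight = 5.
Tally weights:
  weight 0: 1 codewords.
  weight 4: 1 codewords.
  weight 5: 2 codewords.
Minimum distance d = smallest w > 0 with A_w > 0 = 4.
Sanity: Σ A_w = 4 = 2^2 = 4 ✓.


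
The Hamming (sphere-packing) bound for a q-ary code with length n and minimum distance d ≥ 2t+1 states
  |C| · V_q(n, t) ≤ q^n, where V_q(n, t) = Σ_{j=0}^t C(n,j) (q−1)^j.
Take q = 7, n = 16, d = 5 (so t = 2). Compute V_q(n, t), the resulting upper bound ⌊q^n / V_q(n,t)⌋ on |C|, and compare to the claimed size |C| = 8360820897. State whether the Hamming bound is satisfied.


V_q(n, t) = 4417, q^n = 33232930569601, Hamming bound = 7523869270, |C| = 8360820897 > bound (violated).

Step 1: Compute V_q(n, t) = Σ_{j=0}^2 C(n, j) (q−1)^j.
  j = 0: C(16,0)·(6)^0 = 1·1 = 1.
  j = 1: C(16,1)·(6)^1 = 16·6 = 96.
  j = 2: C(16,2)·(6)^2 = 120·36 = 4320.
  V_q(n, t) = 1 + 96 + 4320 = 4417.
Step 2: q^n = 7^16 = 33232930569601.
Step 3: Hamming bound ⌊q^n / V_q(n,t)⌋ = ⌊33232930569601/4417⌋ = 7523869270.
Step 4: Compare |C| = 8360820897 to 7523869270: violated.
The claimed |C| lies above the Hamming bound, so no 7-ary code of length 16 with d ≥ 5 can have 8360820897 codewords.


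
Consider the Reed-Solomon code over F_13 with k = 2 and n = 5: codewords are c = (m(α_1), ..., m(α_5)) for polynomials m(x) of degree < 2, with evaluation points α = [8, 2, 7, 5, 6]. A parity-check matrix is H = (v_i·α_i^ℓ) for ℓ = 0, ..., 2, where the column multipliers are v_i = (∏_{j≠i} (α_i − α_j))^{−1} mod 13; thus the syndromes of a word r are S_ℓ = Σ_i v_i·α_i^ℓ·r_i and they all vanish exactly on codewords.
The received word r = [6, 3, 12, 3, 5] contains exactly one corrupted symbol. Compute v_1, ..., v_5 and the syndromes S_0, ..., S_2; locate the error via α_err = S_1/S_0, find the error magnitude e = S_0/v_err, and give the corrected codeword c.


S = (12, 8, 1), error at position 4, error magnitude e = 5, c = [6, 3, 12, 11, 5].

Step 1: column multipliers v_i = (∏_{j≠i}(α_i − α_j))^{−1} mod 13.
  i = 1 (α = 8): (8−2)(8−7)(8−5)(8−6) = 6·1·3·2 = 36 ≡ 10, so v_1 = 10^{−1} = 4 (mod 13).
  i = 2 (α = 2): (2−8)(2−7)(2−5)(2−6) = (−6)·(−5)·(−3)·(−4) = 360 ≡ 9, so v_2 = 9^{−1} = 3 (mod 13).
  i = 3 (α = 7): (7−8)(7−2)(7−5)(7−6) = (−1)·5·2·1 = −10 ≡ 3, so v_3 = 3^{−1} = 9 (mod 13).
  i = 4 (α = 5): (5−8)(5−2)(5−7)(5−6) = (−3)·3·(−2)·(−1) = −18 ≡ 8, so v_4 = 8^{−1} = 5 (mod 13).
  i = 5 (α = 6): (6−8)(6−2)(6−7)(6−5) = (−2)·4·(−1)·1 = 8 ≡ 8, so v_5 = 8^{−1} = 5 (mod 13).
  v = [4, 3, 9, 5, 5].
Step 2: syndromes of r = [6, 3, 12, 3, 5] (all sums mod 13).
  S_0 = Σ v_i r_i = 4·6 + 3·3 + 9·12 + 5·3 + 5·5 = 181 ≡ 12.
  S_1 = Σ v_i α_i r_i = 4·8·6 + 3·2·3 + 9·7·12 + 5·5·3 + 5·6·5 = 1191 ≡ 8.
  α_i^2 mod 13 = [12, 4, 10, 12, 10].
  S_2 = Σ v_i α_i^2 r_i = 4·12·6 + 3·4·3 + 9·10·12 + 5·12·3 + 5·10·5 = 1834 ≡ 1.
  S = (12, 8, 1) ≠ 0, so r is not a codeword (an error is present).
Step 3: locate the error. For a single error e at position i, S_ℓ = v_i·e·α_i^ℓ, so α_err = S_1/S_0.
  S_0^{−1} = 12^{−1} = 12 (mod 13), so α_err = 8·12 = 96 ≡ 5 = α_4. Error position i = 4.
  Consistency check: S_2/S_1 = 1·5 = 5 ≡ 5 = α_err ✓ (single-error assumption holds).
Step 4: error magnitude e = S_0/v_4 = S_0·∏_{j≠4}(α_4 − α_j) = 12·8 = 96 ≡ 5 (mod 13).
Step 5: correct position 4: c_4 = r_4 − e = 3 − 5 ≡ 11 (mod 13). Hence c = [6, 3, 12, 11, 5].
  Check: interpolating c through the α_i gives m(x) = 2 + 7·x (degree < 2) with m(α_i) = c_i for every i, so c is indeed a codeword.
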